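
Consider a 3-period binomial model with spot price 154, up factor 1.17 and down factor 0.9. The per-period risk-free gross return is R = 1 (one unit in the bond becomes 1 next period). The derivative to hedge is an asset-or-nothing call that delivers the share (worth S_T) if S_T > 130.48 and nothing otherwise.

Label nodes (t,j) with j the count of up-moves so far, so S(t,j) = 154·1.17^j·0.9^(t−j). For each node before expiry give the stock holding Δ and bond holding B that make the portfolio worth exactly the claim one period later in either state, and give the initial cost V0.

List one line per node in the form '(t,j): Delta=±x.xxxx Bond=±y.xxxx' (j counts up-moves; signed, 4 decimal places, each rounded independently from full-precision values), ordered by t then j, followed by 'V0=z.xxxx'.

(0,0): Delta=2.0704 Bond=-192.8593
(1,0): Delta=2.8889 Bond=-306.3060
(1,1): Delta=1.0000 Bond=0.0000
(2,0): Delta=4.3333 Bond=-486.4860
(2,1): Delta=1.0000 Bond=0.0000
(2,2): Delta=1.0000 Bond=0.0000
V0=125.9777

No-arbitrage ⇒ martingale measure with p* = (R−d)/(u−d) = 0.3704.
Payoff layer (t=3): V(3,0)=0.0000, V(3,1)=145.9458, V(3,2)=189.7295, V(3,3)=246.6484
(2,0): S=124.7400. Δ = (V_up−V_dn)/(S_up−S_dn) = (145.9458−0.0000)/(145.9458−112.2660) = 4.3333. V = [p*·145.9458 + (1−p*)·0.0000]/1 = 54.0540. B = V − Δ·S = -486.4860.
(2,1): S=162.1620. Δ = (V_up−V_dn)/(S_up−S_dn) = (189.7295−145.9458)/(189.7295−145.9458) = 1.0000. V = [p*·189.7295 + (1−p*)·145.9458]/1 = 162.1620. B = V − Δ·S = 0.0000.
(2,2): S=210.8106. Δ = (V_up−V_dn)/(S_up−S_dn) = (246.6484−189.7295)/(246.6484−189.7295) = 1.0000. V = [p*·246.6484 + (1−p*)·189.7295]/1 = 210.8106. B = V − Δ·S = 0.0000.
(1,0): S=138.6000. Δ = (V_up−V_dn)/(S_up−S_dn) = (162.1620−54.0540)/(162.1620−124.7400) = 2.8889. V = [p*·162.1620 + (1−p*)·54.0540]/1 = 94.0940. B = V − Δ·S = -306.3060.
(1,1): S=180.1800. Δ = (V_up−V_dn)/(S_up−S_dn) = (210.8106−162.1620)/(210.8106−162.1620) = 1.0000. V = [p*·210.8106 + (1−p*)·162.1620]/1 = 180.1800. B = V − Δ·S = 0.0000.
(0,0): S=154.0000. Δ = (V_up−V_dn)/(S_up−S_dn) = (180.1800−94.0940)/(180.1800−138.6000) = 2.0704. V = [p*·180.1800 + (1−p*)·94.0940]/1 = 125.9777. B = V − Δ·S = -192.8593.
Root portfolio cost Δ·154+B reproduces V0=125.9777.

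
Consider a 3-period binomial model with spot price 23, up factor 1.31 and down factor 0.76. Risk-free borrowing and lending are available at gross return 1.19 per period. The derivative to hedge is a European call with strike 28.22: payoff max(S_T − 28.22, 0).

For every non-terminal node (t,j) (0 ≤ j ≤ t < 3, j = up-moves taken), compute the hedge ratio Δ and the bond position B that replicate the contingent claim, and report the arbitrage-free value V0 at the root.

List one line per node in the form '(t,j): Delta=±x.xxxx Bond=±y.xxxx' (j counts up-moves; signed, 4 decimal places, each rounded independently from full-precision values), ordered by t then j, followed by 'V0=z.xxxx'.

No-arbitrage ⇒ martingale measure with p* = (R−d)/(u−d) = 0.7818.
Payoff layer (t=3): V(3,0)=0.0000, V(3,1)=0.0000, V(3,2)=1.7774, V(3,3)=23.4861
(2,0): S=13.2848. Δ = (V_up−V_dn)/(S_up−S_dn) = (0.0000−0.0000)/(17.4031−10.0964) = 0.0000. V = [p*·0.0000 + (1−p*)·0.0000]/1.19 = 0.0000. B = V − Δ·S = 0.0000.
(2,1): S=22.8988. Δ = (V_up−V_dn)/(S_up−S_dn) = (1.7774−0.0000)/(29.9974−17.4031) = 0.1411. V = [p*·1.7774 + (1−p*)·0.0000]/1.19 = 1.1678. B = V − Δ·S = -2.0639.
(2,2): S=39.4703. Δ = (V_up−V_dn)/(S_up−S_dn) = (23.4861−1.7774)/(51.7061−29.9974) = 1.0000. V = [p*·23.4861 + (1−p*)·1.7774]/1.19 = 15.7560. B = V − Δ·S = -23.7143.
(1,0): S=17.4800. Δ = (V_up−V_dn)/(S_up−S_dn) = (1.1678−0.0000)/(22.8988−13.2848) = 0.1215. V = [p*·1.1678 + (1−p*)·0.0000]/1.19 = 0.7672. B = V − Δ·S = -1.3560.
(1,1): S=30.1300. Δ = (V_up−V_dn)/(S_up−S_dn) = (15.7560−1.1678)/(39.4703−22.8988) = 0.8803. V = [p*·15.7560 + (1−p*)·1.1678]/1.19 = 10.5656. B = V − Δ·S = -15.9585.
(0,0): S=23.0000. Δ = (V_up−V_dn)/(S_up−S_dn) = (10.5656−0.7672)/(30.1300−17.4800) = 0.7746. V = [p*·10.5656 + (1−p*)·0.7672]/1.19 = 7.0822. B = V − Δ·S = -10.7332.
Each (Δ,B) replicates both successor values, so the strategy is self-financing and V0 is arbitrage-free.

(0,0): Delta=0.7746 Bond=-10.7332
(1,0): Delta=0.1215 Bond=-1.3560
(1,1): Delta=0.8803 Bond=-15.9585
(2,0): Delta=0.0000 Bond=0.0000
(2,1): Delta=0.1411 Bond=-2.0639
(2,2): Delta=1.0000 Bond=-23.7143
V0=7.0822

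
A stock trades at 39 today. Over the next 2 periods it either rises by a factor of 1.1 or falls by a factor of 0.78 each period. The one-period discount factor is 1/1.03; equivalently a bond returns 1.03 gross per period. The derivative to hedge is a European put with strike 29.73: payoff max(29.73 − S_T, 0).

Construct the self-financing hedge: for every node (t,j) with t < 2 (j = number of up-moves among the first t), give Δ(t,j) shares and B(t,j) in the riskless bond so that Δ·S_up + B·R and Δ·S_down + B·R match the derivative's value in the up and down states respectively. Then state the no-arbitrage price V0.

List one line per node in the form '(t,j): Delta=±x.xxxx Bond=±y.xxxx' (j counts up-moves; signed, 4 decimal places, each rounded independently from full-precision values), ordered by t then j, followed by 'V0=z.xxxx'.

No-arbitrage ⇒ martingale measure with p* = (R−d)/(u−d) = 0.7812.
Terminal values V(2,·): V(2,0)=6.0024, V(2,1)=0.0000, V(2,2)=0.0000
(1,0): S=30.4200. Δ = (V_up−V_dn)/(S_up−S_dn) = (0.0000−6.0024)/(33.4620−23.7276) = -0.6166. V = [p*·0.0000 + (1−p*)·6.0024]/1.03 = 1.2748. B = V − Δ·S = 20.0323.
(1,1): S=42.9000. Δ = (V_up−V_dn)/(S_up−S_dn) = (0.0000−0.0000)/(47.1900−33.4620) = 0.0000. V = [p*·0.0000 + (1−p*)·0.0000]/1.03 = 0.0000. B = V − Δ·S = 0.0000.
(0,0): S=39.0000. Δ = (V_up−V_dn)/(S_up−S_dn) = (0.0000−1.2748)/(42.9000−30.4200) = -0.1021. V = [p*·0.0000 + (1−p*)·1.2748]/1.03 = 0.2707. B = V − Δ·S = 4.2544.
Check: Δ(0,0)·S0 + B(0,0) = 0.2707 = V0.

(0,0): Delta=-0.1021 Bond=4.2544
(1,0): Delta=-0.6166 Bond=20.0323
(1,1): Delta=0.0000 Bond=0.0000
V0=0.2707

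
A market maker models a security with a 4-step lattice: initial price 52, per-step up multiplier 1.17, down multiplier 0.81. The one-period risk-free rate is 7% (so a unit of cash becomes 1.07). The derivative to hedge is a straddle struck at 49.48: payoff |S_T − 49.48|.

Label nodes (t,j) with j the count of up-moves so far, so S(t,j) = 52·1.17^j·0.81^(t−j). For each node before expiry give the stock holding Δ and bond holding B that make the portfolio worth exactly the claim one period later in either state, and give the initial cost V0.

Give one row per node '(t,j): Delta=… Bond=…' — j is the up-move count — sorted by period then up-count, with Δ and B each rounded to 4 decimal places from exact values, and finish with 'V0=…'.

(0,0): Delta=0.6666 Bond=-17.5228
(1,0): Delta=0.0804 Bond=5.9403
(1,1): Delta=0.8227 Bond=-28.2454
(2,0): Delta=-1.0000 Bond=43.2177
(2,1): Delta=0.3681 Bond=-7.8215
(2,2): Delta=0.9437 Bond=-38.8384
(3,0): Delta=-1.0000 Bond=46.2430
(3,1): Delta=-1.0000 Bond=46.2430
(3,2): Delta=0.7324 Bond=-29.3736
(3,3): Delta=1.0000 Bond=-46.2430
V0=17.1412

The replicating-portfolio and risk-neutral prices coincide; use p* = (1.07−0.81)/(1.17−0.81) = 0.7222 for the latter.
At expiry t=4: V(4,0)=27.0957, V(4,1)=17.1471, V(4,2)=2.7770, V(4,3)=17.9799, V(4,4)=47.9621
(3,0): S=27.6349. Δ = (V_up−V_dn)/(S_up−S_dn) = (17.1471−27.0957)/(32.3329−22.3843) = -1.0000. V = [p*·17.1471 + (1−p*)·27.0957]/1.07 = 18.6081. B = V − Δ·S = 46.2430.
(3,1): S=39.9171. Δ = (V_up−V_dn)/(S_up−S_dn) = (2.7770−17.1471)/(46.7030−32.3329) = -1.0000. V = [p*·2.7770 + (1−p*)·17.1471]/1.07 = 6.3259. B = V − Δ·S = 46.2430.
(3,2): S=57.6581. Δ = (V_up−V_dn)/(S_up−S_dn) = (17.9799−2.7770)/(67.4599−46.7030) = 0.7324. V = [p*·17.9799 + (1−p*)·2.7770]/1.07 = 12.8569. B = V − Δ·S = -29.3736.
(3,3): S=83.2839. Δ = (V_up−V_dn)/(S_up−S_dn) = (47.9621−17.9799)/(97.4421−67.4599) = 1.0000. V = [p*·47.9621 + (1−p*)·17.9799]/1.07 = 37.0409. B = V − Δ·S = -46.2430.
(2,0): S=34.1172. Δ = (V_up−V_dn)/(S_up−S_dn) = (6.3259−18.6081)/(39.9171−27.6349) = -1.0000. V = [p*·6.3259 + (1−p*)·18.6081]/1.07 = 9.1005. B = V − Δ·S = 43.2177.
(2,1): S=49.2804. Δ = (V_up−V_dn)/(S_up−S_dn) = (12.8569−6.3259)/(57.6581−39.9171) = 0.3681. V = [p*·12.8569 + (1−p*)·6.3259]/1.07 = 10.3203. B = V − Δ·S = -7.8215.
(2,2): S=71.1828. Δ = (V_up−V_dn)/(S_up−S_dn) = (37.0409−12.8569)/(83.2839−57.6581) = 0.9437. V = [p*·37.0409 + (1−p*)·12.8569]/1.07 = 28.3394. B = V − Δ·S = -38.8384.
(1,0): S=42.1200. Δ = (V_up−V_dn)/(S_up−S_dn) = (10.3203−9.1005)/(49.2804−34.1172) = 0.0804. V = [p*·10.3203 + (1−p*)·9.1005]/1.07 = 9.3285. B = V − Δ·S = 5.9403.
(1,1): S=60.8400. Δ = (V_up−V_dn)/(S_up−S_dn) = (28.3394−10.3203)/(71.1828−49.2804) = 0.8227. V = [p*·28.3394 + (1−p*)·10.3203]/1.07 = 21.8075. B = V − Δ·S = -28.2454.
(0,0): S=52.0000. Δ = (V_up−V_dn)/(S_up−S_dn) = (21.8075−9.3285)/(60.8400−42.1200) = 0.6666. V = [p*·21.8075 + (1−p*)·9.3285]/1.07 = 17.1412. B = V − Δ·S = -17.5228.
The time-0 hedge costs 17.1412, which is the no-arbitrage price.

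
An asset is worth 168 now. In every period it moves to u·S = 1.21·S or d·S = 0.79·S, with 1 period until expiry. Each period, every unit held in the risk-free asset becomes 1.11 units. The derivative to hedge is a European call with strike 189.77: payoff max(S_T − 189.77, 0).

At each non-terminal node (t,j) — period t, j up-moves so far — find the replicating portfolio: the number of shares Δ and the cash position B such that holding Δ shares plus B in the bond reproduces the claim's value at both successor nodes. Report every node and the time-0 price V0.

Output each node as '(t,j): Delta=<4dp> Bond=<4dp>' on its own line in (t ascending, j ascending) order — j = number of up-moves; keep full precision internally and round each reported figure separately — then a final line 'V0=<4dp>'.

(0,0): Delta=0.1915 Bond=-22.8934
V0=9.2733

The replicating-portfolio and risk-neutral prices coincide; use p* = (1.11−0.79)/(1.21−0.79) = 0.7619 for the latter.
At expiry t=1: V(1,0)=0.0000, V(1,1)=13.5100
(0,0): S=168.0000. Δ = (V_up−V_dn)/(S_up−S_dn) = (13.5100−0.0000)/(203.2800−132.7200) = 0.1915. V = [p*·13.5100 + (1−p*)·0.0000]/1.11 = 9.2733. B = V − Δ·S = -22.8934.
The time-0 hedge costs 9.2733, which is the no-arbitrage price.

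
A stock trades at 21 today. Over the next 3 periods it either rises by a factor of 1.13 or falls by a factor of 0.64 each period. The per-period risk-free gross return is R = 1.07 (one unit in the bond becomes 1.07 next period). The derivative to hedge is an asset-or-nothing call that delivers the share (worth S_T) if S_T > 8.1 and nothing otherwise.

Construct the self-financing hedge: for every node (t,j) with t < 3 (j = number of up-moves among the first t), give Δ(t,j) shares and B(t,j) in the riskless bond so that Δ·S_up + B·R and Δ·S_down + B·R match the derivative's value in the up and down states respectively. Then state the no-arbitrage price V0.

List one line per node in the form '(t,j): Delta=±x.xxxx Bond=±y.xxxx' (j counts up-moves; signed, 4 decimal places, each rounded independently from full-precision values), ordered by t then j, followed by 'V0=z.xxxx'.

The replicating-portfolio and risk-neutral prices coincide; use p* = (1.07−0.64)/(1.13−0.64) = 0.8776 for the latter.
At expiry t=3: V(3,0)=0.0000, V(3,1)=9.7198, V(3,2)=17.1615, V(3,3)=30.3008
(2,0): S=8.6016. Δ = (V_up−V_dn)/(S_up−S_dn) = (9.7198−0.0000)/(9.7198−5.5050) = 2.3061. V = [p*·9.7198 + (1−p*)·0.0000]/1.07 = 7.9716. B = V − Δ·S = -11.8647.
(2,1): S=15.1872. Δ = (V_up−V_dn)/(S_up−S_dn) = (17.1615−9.7198)/(17.1615−9.7198) = 1.0000. V = [p*·17.1615 + (1−p*)·9.7198]/1.07 = 15.1872. B = V − Δ·S = 0.0000.
(2,2): S=26.8149. Δ = (V_up−V_dn)/(S_up−S_dn) = (30.3008−17.1615)/(30.3008−17.1615) = 1.0000. V = [p*·30.3008 + (1−p*)·17.1615]/1.07 = 26.8149. B = V − Δ·S = 0.0000.
(1,0): S=13.4400. Δ = (V_up−V_dn)/(S_up−S_dn) = (15.1872−7.9716)/(15.1872−8.6016) = 1.0957. V = [p*·15.1872 + (1−p*)·7.9716]/1.07 = 13.3679. B = V − Δ·S = -1.3578.
(1,1): S=23.7300. Δ = (V_up−V_dn)/(S_up−S_dn) = (26.8149−15.1872)/(26.8149−15.1872) = 1.0000. V = [p*·26.8149 + (1−p*)·15.1872]/1.07 = 23.7300. B = V − Δ·S = 0.0000.
(0,0): S=21.0000. Δ = (V_up−V_dn)/(S_up−S_dn) = (23.7300−13.3679)/(23.7300−13.4400) = 1.0070. V = [p*·23.7300 + (1−p*)·13.3679]/1.07 = 20.9917. B = V − Δ·S = -0.1554.
The time-0 hedge costs 20.9917, which is the no-arbitrage price.

(0,0): Delta=1.0070 Bond=-0.1554
(1,0): Delta=1.0957 Bond=-1.3578
(1,1): Delta=1.0000 Bond=0.0000
(2,0): Delta=2.3061 Bond=-11.8647
(2,1): Delta=1.0000 Bond=0.0000
(2,2): Delta=1.0000 Bond=0.0000
V0=20.9917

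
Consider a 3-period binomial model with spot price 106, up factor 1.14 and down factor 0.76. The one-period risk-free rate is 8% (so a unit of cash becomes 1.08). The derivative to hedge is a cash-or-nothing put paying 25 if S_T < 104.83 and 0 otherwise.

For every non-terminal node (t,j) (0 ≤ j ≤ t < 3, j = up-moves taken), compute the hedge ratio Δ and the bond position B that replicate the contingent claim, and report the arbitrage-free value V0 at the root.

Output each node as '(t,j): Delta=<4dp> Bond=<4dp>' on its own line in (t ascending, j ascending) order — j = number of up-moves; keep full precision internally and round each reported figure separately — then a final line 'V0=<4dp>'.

Risk-neutral probability p* = (R−d)/(u−d) = (1.08−0.76)/(1.14−0.76) = 0.8421.
Terminal values V(3,·): V(3,0)=25.0000, V(3,1)=25.0000, V(3,2)=25.0000, V(3,3)=0.0000
  t=2,j=0: stock 61.2256 → up 69.7972 (V=25.0000), down 46.5315 (V=25.0000). Price 23.1481; hedge Δ=0.0000, bond B=23.1481.
  t=2,j=1: stock 91.8384 → up 104.6958 (V=25.0000), down 69.7972 (V=25.0000). Price 23.1481; hedge Δ=0.0000, bond B=23.1481.
  t=2,j=2: stock 137.7576 → up 157.0437 (V=0.0000), down 104.6958 (V=25.0000). Price 3.6550; hedge Δ=-0.4776, bond B=69.4444.
  t=1,j=0: stock 80.5600 → up 91.8384 (V=23.1481), down 61.2256 (V=23.1481). Price 21.4335; hedge Δ=0.0000, bond B=21.4335.
  t=1,j=1: stock 120.8400 → up 137.7576 (V=3.6550), down 91.8384 (V=23.1481). Price 6.2341; hedge Δ=-0.4245, bond B=57.5319.
  t=0,j=0: stock 106.0000 → up 120.8400 (V=6.2341), down 80.5600 (V=21.4335). Price 7.9945; hedge Δ=-0.3773, bond B=47.9928.
Check: Δ(0,0)·S0 + B(0,0) = 7.9945 = V0.

(0,0): Delta=-0.3773 Bond=47.9928
(1,0): Delta=0.0000 Bond=21.4335
(1,1): Delta=-0.4245 Bond=57.5319
(2,0): Delta=0.0000 Bond=23.1481
(2,1): Delta=0.0000 Bond=23.1481
(2,2): Delta=-0.4776 Bond=69.4444
V0=7.9945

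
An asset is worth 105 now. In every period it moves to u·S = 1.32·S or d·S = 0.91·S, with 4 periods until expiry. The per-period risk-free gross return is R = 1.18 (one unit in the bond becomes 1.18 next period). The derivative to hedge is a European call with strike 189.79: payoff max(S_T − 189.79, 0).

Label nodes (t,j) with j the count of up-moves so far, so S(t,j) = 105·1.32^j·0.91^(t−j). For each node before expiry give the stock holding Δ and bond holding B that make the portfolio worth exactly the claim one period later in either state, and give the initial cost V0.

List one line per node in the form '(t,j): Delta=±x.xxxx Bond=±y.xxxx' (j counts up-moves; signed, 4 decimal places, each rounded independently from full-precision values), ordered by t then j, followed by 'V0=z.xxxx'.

(0,0): Delta=0.5880 Bond=-43.1996
(1,0): Delta=0.2383 Bond=-17.5585
(1,1): Delta=0.7130 Bond=-68.3029
(2,0): Delta=0.0000 Bond=0.0000
(2,1): Delta=0.3235 Bond=-31.4621
(2,2): Delta=0.8523 Bond=-106.0750
(3,0): Delta=0.0000 Bond=0.0000
(3,1): Delta=0.0000 Bond=0.0000
(3,2): Delta=0.4391 Bond=-56.3755
(3,3): Delta=1.0000 Bond=-160.8390
V0=18.5424

No-arbitrage ⇒ martingale measure with p* = (R−d)/(u−d) = 0.6585.
Payoff layer (t=4): V(4,0)=0.0000, V(4,1)=0.0000, V(4,2)=0.0000, V(4,3)=29.9719, V(4,4)=128.9856
(3,0): S=79.1250. Δ = (V_up−V_dn)/(S_up−S_dn) = (0.0000−0.0000)/(104.4449−72.0037) = 0.0000. V = [p*·0.0000 + (1−p*)·0.0000]/1.18 = 0.0000. B = V − Δ·S = 0.0000.
(3,1): S=114.7747. Δ = (V_up−V_dn)/(S_up−S_dn) = (0.0000−0.0000)/(151.5026−104.4449) = 0.0000. V = [p*·0.0000 + (1−p*)·0.0000]/1.18 = 0.0000. B = V − Δ·S = 0.0000.
(3,2): S=166.4863. Δ = (V_up−V_dn)/(S_up−S_dn) = (29.9719−0.0000)/(219.7619−151.5026) = 0.4391. V = [p*·29.9719 + (1−p*)·0.0000]/1.18 = 16.7268. B = V − Δ·S = -56.3755.
(3,3): S=241.4966. Δ = (V_up−V_dn)/(S_up−S_dn) = (128.9856−29.9719)/(318.7756−219.7619) = 1.0000. V = [p*·128.9856 + (1−p*)·29.9719]/1.18 = 80.6577. B = V − Δ·S = -160.8390.
(2,0): S=86.9505. Δ = (V_up−V_dn)/(S_up−S_dn) = (0.0000−0.0000)/(114.7747−79.1250) = 0.0000. V = [p*·0.0000 + (1−p*)·0.0000]/1.18 = 0.0000. B = V − Δ·S = 0.0000.
(2,1): S=126.1260. Δ = (V_up−V_dn)/(S_up−S_dn) = (16.7268−0.0000)/(166.4863−114.7747) = 0.3235. V = [p*·16.7268 + (1−p*)·0.0000]/1.18 = 9.3349. B = V − Δ·S = -31.4621.
(2,2): S=182.9520. Δ = (V_up−V_dn)/(S_up−S_dn) = (80.6577−16.7268)/(241.4966−166.4863) = 0.8523. V = [p*·80.6577 + (1−p*)·16.7268]/1.18 = 49.8539. B = V − Δ·S = -106.0750.
(1,0): S=95.5500. Δ = (V_up−V_dn)/(S_up−S_dn) = (9.3349−0.0000)/(126.1260−86.9505) = 0.2383. V = [p*·9.3349 + (1−p*)·0.0000]/1.18 = 5.2097. B = V − Δ·S = -17.5585.
(1,1): S=138.6000. Δ = (V_up−V_dn)/(S_up−S_dn) = (49.8539−9.3349)/(182.9520−126.1260) = 0.7130. V = [p*·49.8539 + (1−p*)·9.3349]/1.18 = 30.5239. B = V − Δ·S = -68.3029.
(0,0): S=105.0000. Δ = (V_up−V_dn)/(S_up−S_dn) = (30.5239−5.2097)/(138.6000−95.5500) = 0.5880. V = [p*·30.5239 + (1−p*)·5.2097]/1.18 = 18.5424. B = V − Δ·S = -43.1996.
Self-financing check: at every node Δ·S+B equals the discounted successor values.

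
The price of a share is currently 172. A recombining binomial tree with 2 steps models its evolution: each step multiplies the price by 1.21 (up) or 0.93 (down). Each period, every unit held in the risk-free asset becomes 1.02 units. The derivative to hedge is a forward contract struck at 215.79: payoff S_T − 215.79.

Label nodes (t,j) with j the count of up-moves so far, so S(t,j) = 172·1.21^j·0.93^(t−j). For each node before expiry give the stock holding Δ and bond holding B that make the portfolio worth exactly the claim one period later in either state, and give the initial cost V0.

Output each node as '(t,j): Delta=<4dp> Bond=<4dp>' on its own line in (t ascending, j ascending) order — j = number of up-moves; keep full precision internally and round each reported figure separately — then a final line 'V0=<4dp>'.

Since d<R<u, set p* = (R−d)/(u−d) = 0.3214; price each node as the discounted p*-expectation of its children.
Terminal values V(2,·): V(2,0)=-67.0272, V(2,1)=-22.2384, V(2,2)=36.0352
  t=1,j=0: stock 159.9600 → up 193.5516 (V=-22.2384), down 148.7628 (V=-67.0272). Price -51.5988; hedge Δ=1.0000, bond B=-211.5588.
  t=1,j=1: stock 208.1200 → up 251.8252 (V=36.0352), down 193.5516 (V=-22.2384). Price -3.4388; hedge Δ=1.0000, bond B=-211.5588.
  t=0,j=0: stock 172.0000 → up 208.1200 (V=-3.4388), down 159.9600 (V=-51.5988). Price -35.4106; hedge Δ=1.0000, bond B=-207.4106.
Check: Δ(0,0)·S0 + B(0,0) = -35.4106 = V0.

(0,0): Delta=1.0000 Bond=-207.4106
(1,0): Delta=1.0000 Bond=-211.5588
(1,1): Delta=1.0000 Bond=-211.5588
V0=-35.4106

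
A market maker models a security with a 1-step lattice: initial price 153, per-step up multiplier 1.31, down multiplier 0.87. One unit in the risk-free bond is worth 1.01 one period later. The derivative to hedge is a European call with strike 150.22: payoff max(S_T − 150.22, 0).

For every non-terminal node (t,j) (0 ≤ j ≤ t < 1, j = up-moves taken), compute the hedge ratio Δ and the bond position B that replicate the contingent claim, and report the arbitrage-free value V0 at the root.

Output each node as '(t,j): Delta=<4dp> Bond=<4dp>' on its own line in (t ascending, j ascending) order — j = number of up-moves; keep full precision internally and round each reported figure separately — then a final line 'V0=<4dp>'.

Risk-neutral probability p* = (R−d)/(u−d) = (1.01−0.87)/(1.31−0.87) = 0.3182.
At expiry t=1: V(1,0)=0.0000, V(1,1)=50.2100
Node (0,0) S=153.0000: V=(p*·50.2100+(1−p*)·0.0000)/1.01=15.8177; Δ=(50.2100−0.0000)/(200.4300−133.1100)=0.7458; B=V−Δ·S=-98.2959
Each (Δ,B) replicates both successor values, so the strategy is self-financing and V0 is arbitrage-free.

(0,0): Delta=0.7458 Bond=-98.2959
V0=15.8177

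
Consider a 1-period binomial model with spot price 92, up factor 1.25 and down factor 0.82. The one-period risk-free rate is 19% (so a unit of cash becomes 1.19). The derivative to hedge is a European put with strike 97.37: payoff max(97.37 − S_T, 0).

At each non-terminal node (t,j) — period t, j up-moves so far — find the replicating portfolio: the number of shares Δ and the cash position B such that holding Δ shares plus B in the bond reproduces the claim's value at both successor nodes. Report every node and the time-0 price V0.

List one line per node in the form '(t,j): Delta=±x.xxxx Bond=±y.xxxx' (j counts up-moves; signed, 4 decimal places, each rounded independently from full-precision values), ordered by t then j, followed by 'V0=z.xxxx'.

No-arbitrage ⇒ martingale measure with p* = (R−d)/(u−d) = 0.8605.
At expiry t=1: V(1,0)=21.9300, V(1,1)=0.0000
(0,0): S=92.0000. Δ = (V_up−V_dn)/(S_up−S_dn) = (0.0000−21.9300)/(115.0000−75.4400) = -0.5543. V = [p*·0.0000 + (1−p*)·21.9300]/1.19 = 2.5714. B = V − Δ·S = 53.5714.
Self-financing check: at every node Δ·S+B equals the discounted successor values.

(0,0): Delta=-0.5543 Bond=53.5714
V0=2.5714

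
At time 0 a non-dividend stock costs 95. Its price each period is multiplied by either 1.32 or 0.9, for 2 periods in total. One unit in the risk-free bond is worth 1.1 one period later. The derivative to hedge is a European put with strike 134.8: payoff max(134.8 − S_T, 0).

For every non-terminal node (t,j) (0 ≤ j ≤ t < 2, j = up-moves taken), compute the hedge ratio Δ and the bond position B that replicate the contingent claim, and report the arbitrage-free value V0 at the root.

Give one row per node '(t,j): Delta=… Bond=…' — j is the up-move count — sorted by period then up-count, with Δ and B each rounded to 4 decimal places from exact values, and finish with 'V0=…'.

Under the risk-neutral measure, an up-move has probability p* = (R−d)/(u−d) = 0.4762 and values discount at R = 1.1.
Terminal values V(2,·): V(2,0)=57.8500, V(2,1)=21.9400, V(2,2)=0.0000
(1,0): S=85.5000. Δ = (V_up−V_dn)/(S_up−S_dn) = (21.9400−57.8500)/(112.8600−76.9500) = -1.0000. V = [p*·21.9400 + (1−p*)·57.8500]/1.1 = 37.0455. B = V − Δ·S = 122.5455.
(1,1): S=125.4000. Δ = (V_up−V_dn)/(S_up−S_dn) = (0.0000−21.9400)/(165.5280−112.8600) = -0.4166. V = [p*·0.0000 + (1−p*)·21.9400]/1.1 = 10.4476. B = V − Δ·S = 62.6857.
(0,0): S=95.0000. Δ = (V_up−V_dn)/(S_up−S_dn) = (10.4476−37.0455)/(125.4000−85.5000) = -0.6666. V = [p*·10.4476 + (1−p*)·37.0455]/1.1 = 22.1635. B = V − Δ·S = 85.4917.
The time-0 hedge costs 22.1635, which is the no-arbitrage price.

(0,0): Delta=-0.6666 Bond=85.4917
(1,0): Delta=-1.0000 Bond=122.5455
(1,1): Delta=-0.4166 Bond=62.6857
V0=22.1635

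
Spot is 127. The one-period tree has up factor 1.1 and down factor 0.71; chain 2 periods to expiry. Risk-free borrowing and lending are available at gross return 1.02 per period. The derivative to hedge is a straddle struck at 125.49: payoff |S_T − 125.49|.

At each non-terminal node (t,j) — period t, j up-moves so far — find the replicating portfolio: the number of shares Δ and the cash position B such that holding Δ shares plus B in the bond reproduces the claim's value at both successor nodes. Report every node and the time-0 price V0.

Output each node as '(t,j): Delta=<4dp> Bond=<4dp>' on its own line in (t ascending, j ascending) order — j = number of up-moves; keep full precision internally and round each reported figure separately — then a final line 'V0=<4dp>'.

(0,0): Delta=-0.1133 Bond=42.2269
(1,0): Delta=-1.0000 Bond=123.0294
(1,1): Delta=0.0345 Bond=22.4372
V0=27.8438

Since d<R<u, set p* = (R−d)/(u−d) = 0.7949; price each node as the discounted p*-expectation of its children.
Terminal values V(2,·): V(2,0)=61.4693, V(2,1)=26.3030, V(2,2)=28.1800
Node (1,0) S=90.1700: V=(p*·26.3030+(1−p*)·61.4693)/1.02=32.8594; Δ=(26.3030−61.4693)/(99.1870−64.0207)=-1.0000; B=V−Δ·S=123.0294
Node (1,1) S=139.7000: V=(p*·28.1800+(1−p*)·26.3030)/1.02=27.2500; Δ=(28.1800−26.3030)/(153.6700−99.1870)=0.0345; B=V−Δ·S=22.4372
Node (0,0) S=127.0000: V=(p*·27.2500+(1−p*)·32.8594)/1.02=27.8438; Δ=(27.2500−32.8594)/(139.7000−90.1700)=-0.1133; B=V−Δ·S=42.2269
Check: Δ(0,0)·S0 + B(0,0) = 27.8438 = V0.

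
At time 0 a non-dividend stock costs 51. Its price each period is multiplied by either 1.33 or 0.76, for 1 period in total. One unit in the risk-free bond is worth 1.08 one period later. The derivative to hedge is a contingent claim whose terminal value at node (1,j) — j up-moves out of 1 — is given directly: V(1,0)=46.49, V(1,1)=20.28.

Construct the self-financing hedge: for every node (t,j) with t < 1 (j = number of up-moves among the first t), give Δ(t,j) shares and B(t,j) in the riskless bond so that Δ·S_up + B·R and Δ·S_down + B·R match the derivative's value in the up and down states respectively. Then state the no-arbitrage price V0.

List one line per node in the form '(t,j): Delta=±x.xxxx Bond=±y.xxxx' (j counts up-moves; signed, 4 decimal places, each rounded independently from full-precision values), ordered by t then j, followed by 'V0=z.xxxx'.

(0,0): Delta=-0.9016 Bond=75.4043
V0=29.4219

Risk-neutral probability p* = (R−d)/(u−d) = (1.08−0.76)/(1.33−0.76) = 0.5614.
At expiry t=1: V(1,0)=46.4900, V(1,1)=20.2800
  t=0,j=0: stock 51.0000 → up 67.8300 (V=20.2800), down 38.7600 (V=46.4900). Price 29.4219; hedge Δ=-0.9016, bond B=75.4043.
Each (Δ,B) replicates both successor values, so the strategy is self-financing and V0 is arbitrage-free.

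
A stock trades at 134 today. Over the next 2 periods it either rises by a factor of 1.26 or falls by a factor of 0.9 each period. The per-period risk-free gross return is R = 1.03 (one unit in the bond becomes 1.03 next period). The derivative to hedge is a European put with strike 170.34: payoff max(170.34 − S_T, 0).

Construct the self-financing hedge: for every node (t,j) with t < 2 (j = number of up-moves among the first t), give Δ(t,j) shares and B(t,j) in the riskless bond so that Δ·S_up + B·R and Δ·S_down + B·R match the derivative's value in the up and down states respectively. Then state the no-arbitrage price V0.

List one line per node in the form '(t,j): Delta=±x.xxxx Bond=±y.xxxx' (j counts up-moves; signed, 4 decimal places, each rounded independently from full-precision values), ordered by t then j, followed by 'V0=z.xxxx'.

(0,0): Delta=-0.6919 Bond=124.4827
(1,0): Delta=-1.0000 Bond=165.3786
(1,1): Delta=-0.3025 Bond=62.4699
V0=31.7732

The replicating-portfolio and risk-neutral prices coincide; use p* = (1.03−0.9)/(1.26−0.9) = 0.3611 for the latter.
Payoff layer (t=2): V(2,0)=61.8000, V(2,1)=18.3840, V(2,2)=0.0000
  t=1,j=0: stock 120.6000 → up 151.9560 (V=18.3840), down 108.5400 (V=61.8000). Price 44.7786; hedge Δ=-1.0000, bond B=165.3786.
  t=1,j=1: stock 168.8400 → up 212.7384 (V=0.0000), down 151.9560 (V=18.3840). Price 11.4032; hedge Δ=-0.3025, bond B=62.4699.
  t=0,j=0: stock 134.0000 → up 168.8400 (V=11.4032), down 120.6000 (V=44.7786). Price 31.7732; hedge Δ=-0.6919, bond B=124.4827.
Check: Δ(0,0)·S0 + B(0,0) = 31.7732 = V0.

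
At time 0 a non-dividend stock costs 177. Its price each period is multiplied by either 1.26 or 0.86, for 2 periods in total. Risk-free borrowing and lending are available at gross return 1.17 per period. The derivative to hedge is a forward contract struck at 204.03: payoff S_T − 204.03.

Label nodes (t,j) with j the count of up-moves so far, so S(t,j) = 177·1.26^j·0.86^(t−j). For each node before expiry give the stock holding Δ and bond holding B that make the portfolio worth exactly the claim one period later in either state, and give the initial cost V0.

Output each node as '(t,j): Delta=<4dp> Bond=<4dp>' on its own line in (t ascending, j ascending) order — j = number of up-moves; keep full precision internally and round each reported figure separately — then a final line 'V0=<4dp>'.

(0,0): Delta=1.0000 Bond=-149.0467
(1,0): Delta=1.0000 Bond=-174.3846
(1,1): Delta=1.0000 Bond=-174.3846
V0=27.9533

Risk-neutral probability p* = (R−d)/(u−d) = (1.17−0.86)/(1.26−0.86) = 0.7750.
Terminal payoffs: V(2,0)=-73.1208, V(2,1)=-12.2328, V(2,2)=76.9752
(1,0): S=152.2200. Δ = (V_up−V_dn)/(S_up−S_dn) = (-12.2328−-73.1208)/(191.7972−130.9092) = 1.0000. V = [p*·-12.2328 + (1−p*)·-73.1208]/1.17 = -22.1646. B = V − Δ·S = -174.3846.
(1,1): S=223.0200. Δ = (V_up−V_dn)/(S_up−S_dn) = (76.9752−-12.2328)/(281.0052−191.7972) = 1.0000. V = [p*·76.9752 + (1−p*)·-12.2328]/1.17 = 48.6354. B = V − Δ·S = -174.3846.
(0,0): S=177.0000. Δ = (V_up−V_dn)/(S_up−S_dn) = (48.6354−-22.1646)/(223.0200−152.2200) = 1.0000. V = [p*·48.6354 + (1−p*)·-22.1646]/1.17 = 27.9533. B = V − Δ·S = -149.0467.
Root portfolio cost Δ·177+B reproduces V0=27.9533.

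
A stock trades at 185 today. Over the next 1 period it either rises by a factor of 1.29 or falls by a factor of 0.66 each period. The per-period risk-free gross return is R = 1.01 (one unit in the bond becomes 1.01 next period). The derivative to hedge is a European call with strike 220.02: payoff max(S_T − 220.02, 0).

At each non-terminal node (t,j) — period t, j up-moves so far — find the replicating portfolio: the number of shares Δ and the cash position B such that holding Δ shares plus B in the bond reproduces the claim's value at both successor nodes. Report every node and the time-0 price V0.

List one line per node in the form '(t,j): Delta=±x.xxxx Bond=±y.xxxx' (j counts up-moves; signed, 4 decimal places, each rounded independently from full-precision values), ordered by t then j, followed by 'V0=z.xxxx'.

(0,0): Delta=0.1598 Bond=-19.3239
V0=10.2475

Since d<R<u, set p* = (R−d)/(u−d) = 0.5556; price each node as the discounted p*-expectation of its children.
Payoff layer (t=1): V(1,0)=0.0000, V(1,1)=18.6300
  t=0,j=0: stock 185.0000 → up 238.6500 (V=18.6300), down 122.1000 (V=0.0000). Price 10.2475; hedge Δ=0.1598, bond B=-19.3239.
Check: Δ(0,0)·S0 + B(0,0) = 10.2475 = V0.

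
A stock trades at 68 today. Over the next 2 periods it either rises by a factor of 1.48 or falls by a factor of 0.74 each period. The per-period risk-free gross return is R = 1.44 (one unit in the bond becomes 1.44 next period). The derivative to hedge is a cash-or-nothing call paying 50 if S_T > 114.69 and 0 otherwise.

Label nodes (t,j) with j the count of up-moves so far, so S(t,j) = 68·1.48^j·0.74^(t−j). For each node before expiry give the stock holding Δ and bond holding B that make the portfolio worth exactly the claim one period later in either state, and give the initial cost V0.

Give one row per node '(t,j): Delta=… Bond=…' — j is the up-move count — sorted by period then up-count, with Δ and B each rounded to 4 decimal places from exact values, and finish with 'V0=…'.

No-arbitrage ⇒ martingale measure with p* = (R−d)/(u−d) = 0.9459.
Terminal values V(2,·): V(2,0)=0.0000, V(2,1)=0.0000, V(2,2)=50.0000
(1,0): S=50.3200. Δ = (V_up−V_dn)/(S_up−S_dn) = (0.0000−0.0000)/(74.4736−37.2368) = 0.0000. V = [p*·0.0000 + (1−p*)·0.0000]/1.44 = 0.0000. B = V − Δ·S = 0.0000.
(1,1): S=100.6400. Δ = (V_up−V_dn)/(S_up−S_dn) = (50.0000−0.0000)/(148.9472−74.4736) = 0.6714. V = [p*·50.0000 + (1−p*)·0.0000]/1.44 = 32.8453. B = V − Δ·S = -34.7222.
(0,0): S=68.0000. Δ = (V_up−V_dn)/(S_up−S_dn) = (32.8453−0.0000)/(100.6400−50.3200) = 0.6527. V = [p*·32.8453 + (1−p*)·0.0000]/1.44 = 21.5763. B = V − Δ·S = -22.8093.
The time-0 hedge costs 21.5763, which is the no-arbitrage price.

(0,0): Delta=0.6527 Bond=-22.8093
(1,0): Delta=0.0000 Bond=0.0000
(1,1): Delta=0.6714 Bond=-34.7222
V0=21.5763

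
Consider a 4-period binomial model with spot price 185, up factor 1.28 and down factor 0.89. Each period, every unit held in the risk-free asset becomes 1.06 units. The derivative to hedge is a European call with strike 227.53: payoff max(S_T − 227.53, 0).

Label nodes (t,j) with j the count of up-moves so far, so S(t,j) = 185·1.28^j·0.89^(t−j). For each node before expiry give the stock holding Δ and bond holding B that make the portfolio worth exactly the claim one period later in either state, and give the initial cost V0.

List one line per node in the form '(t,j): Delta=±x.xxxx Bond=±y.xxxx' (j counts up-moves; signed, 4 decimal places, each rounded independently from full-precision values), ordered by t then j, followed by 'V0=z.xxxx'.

Risk-neutral probability p* = (R−d)/(u−d) = (1.06−0.89)/(1.28−0.89) = 0.4359.
Terminal values V(4,·): V(4,0)=0.0000, V(4,1)=0.0000, V(4,2)=12.5587, V(4,3)=117.7661, V(4,4)=269.0756
  t=3,j=0: stock 130.4193 → up 166.9367 (V=0.0000), down 116.0731 (V=0.0000). Price 0.0000; hedge Δ=0.0000, bond B=0.0000.
  t=3,j=1: stock 187.5693 → up 240.0887 (V=12.5587), down 166.9367 (V=0.0000). Price 5.1644; hedge Δ=0.1717, bond B=-27.0373.
  t=3,j=2: stock 269.7626 → up 345.2961 (V=117.7661), down 240.0887 (V=12.5587). Price 55.1116; hedge Δ=1.0000, bond B=-214.6509.
  t=3,j=3: stock 387.9731 → up 496.6056 (V=269.0756), down 345.2961 (V=117.7661). Price 173.3222; hedge Δ=1.0000, bond B=-214.6509.
  t=2,j=0: stock 146.5385 → up 187.5693 (V=5.1644), down 130.4193 (V=0.0000). Price 2.1237; hedge Δ=0.0904, bond B=-11.1184.
  t=2,j=1: stock 210.7520 → up 269.7626 (V=55.1116), down 187.5693 (V=5.1644). Price 25.4116; hedge Δ=0.6077, bond B=-102.6581.
  t=2,j=2: stock 303.1040 → up 387.9731 (V=173.3222), down 269.7626 (V=55.1116). Price 100.6031; hedge Δ=1.0000, bond B=-202.5009.
  t=1,j=0: stock 164.6500 → up 210.7520 (V=25.4116), down 146.5385 (V=2.1237). Price 11.5800; hedge Δ=0.3627, bond B=-48.1324.
  t=1,j=1: stock 236.8000 → up 303.1040 (V=100.6031), down 210.7520 (V=25.4116). Price 54.8938; hedge Δ=0.8142, bond B=-137.9050.
  t=0,j=0: stock 185.0000 → up 236.8000 (V=54.8938), down 164.6500 (V=11.5800). Price 28.7362; hedge Δ=0.6003, bond B=-82.3246.
The time-0 hedge costs 28.7362, which is the no-arbitrage price.

(0,0): Delta=0.6003 Bond=-82.3246
(1,0): Delta=0.3627 Bond=-48.1324
(1,1): Delta=0.8142 Bond=-137.9050
(2,0): Delta=0.0904 Bond=-11.1184
(2,1): Delta=0.6077 Bond=-102.6581
(2,2): Delta=1.0000 Bond=-202.5009
(3,0): Delta=0.0000 Bond=0.0000
(3,1): Delta=0.1717 Bond=-27.0373
(3,2): Delta=1.0000 Bond=-214.6509
(3,3): Delta=1.0000 Bond=-214.6509
V0=28.7362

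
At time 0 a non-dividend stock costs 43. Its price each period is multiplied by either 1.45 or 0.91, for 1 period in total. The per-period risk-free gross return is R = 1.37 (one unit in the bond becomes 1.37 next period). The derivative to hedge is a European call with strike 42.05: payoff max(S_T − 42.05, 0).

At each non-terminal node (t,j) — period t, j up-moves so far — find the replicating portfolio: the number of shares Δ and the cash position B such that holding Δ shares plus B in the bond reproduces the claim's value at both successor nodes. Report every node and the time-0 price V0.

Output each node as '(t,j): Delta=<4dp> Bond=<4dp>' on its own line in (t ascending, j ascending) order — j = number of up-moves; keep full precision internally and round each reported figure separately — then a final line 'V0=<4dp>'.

(0,0): Delta=0.8742 Bond=-24.9703
V0=12.6223

No-arbitrage ⇒ martingale measure with p* = (R−d)/(u−d) = 0.8519.
Terminal values V(1,·): V(1,0)=0.0000, V(1,1)=20.3000
  t=0,j=0: stock 43.0000 → up 62.3500 (V=20.3000), down 39.1300 (V=0.0000). Price 12.6223; hedge Δ=0.8742, bond B=-24.9703.
The time-0 hedge costs 12.6223, which is the no-arbitrage price.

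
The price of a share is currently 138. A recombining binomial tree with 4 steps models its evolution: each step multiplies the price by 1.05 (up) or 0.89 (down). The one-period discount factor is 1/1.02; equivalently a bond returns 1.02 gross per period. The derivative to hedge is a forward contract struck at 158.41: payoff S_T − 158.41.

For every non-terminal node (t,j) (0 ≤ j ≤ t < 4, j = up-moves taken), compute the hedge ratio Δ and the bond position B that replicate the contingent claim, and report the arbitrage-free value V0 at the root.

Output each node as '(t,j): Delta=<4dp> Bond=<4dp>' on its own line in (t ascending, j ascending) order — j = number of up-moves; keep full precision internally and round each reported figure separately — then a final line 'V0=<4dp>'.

(0,0): Delta=1.0000 Bond=-146.3464
(1,0): Delta=1.0000 Bond=-149.2733
(1,1): Delta=1.0000 Bond=-149.2733
(2,0): Delta=1.0000 Bond=-152.2587
(2,1): Delta=1.0000 Bond=-152.2587
(2,2): Delta=1.0000 Bond=-152.2587
(3,0): Delta=1.0000 Bond=-155.3039
(3,1): Delta=1.0000 Bond=-155.3039
(3,2): Delta=1.0000 Bond=-155.3039
(3,3): Delta=1.0000 Bond=-155.3039
V0=-8.3464

No-arbitrage ⇒ martingale measure with p* = (R−d)/(u−d) = 0.8125.
Terminal values V(4,·): V(4,0)=-71.8257, V(4,1)=-56.2600, V(4,2)=-37.8959, V(4,3)=-16.2305, V(4,4)=9.3299
  t=3,j=0: stock 97.2857 → up 102.1500 (V=-56.2600), down 86.5843 (V=-71.8257). Price -58.0182; hedge Δ=1.0000, bond B=-155.3039.
  t=3,j=1: stock 114.7753 → up 120.5141 (V=-37.8959), down 102.1500 (V=-56.2600). Price -40.5286; hedge Δ=1.0000, bond B=-155.3039.
  t=3,j=2: stock 135.4091 → up 142.1795 (V=-16.2305), down 120.5141 (V=-37.8959). Price -19.8949; hedge Δ=1.0000, bond B=-155.3039.
  t=3,j=3: stock 159.7523 → up 167.7399 (V=9.3299), down 142.1795 (V=-16.2305). Price 4.4483; hedge Δ=1.0000, bond B=-155.3039.
  t=2,j=0: stock 109.3098 → up 114.7753 (V=-40.5286), down 97.2857 (V=-58.0182). Price -42.9489; hedge Δ=1.0000, bond B=-152.2587.
  t=2,j=1: stock 128.9610 → up 135.4091 (V=-19.8949), down 114.7753 (V=-40.5286). Price -23.2977; hedge Δ=1.0000, bond B=-152.2587.
  t=2,j=2: stock 152.1450 → up 159.7523 (V=4.4483), down 135.4091 (V=-19.8949). Price -0.1137; hedge Δ=1.0000, bond B=-152.2587.
  t=1,j=0: stock 122.8200 → up 128.9610 (V=-23.2977), down 109.3098 (V=-42.9489). Price -26.4533; hedge Δ=1.0000, bond B=-149.2733.
  t=1,j=1: stock 144.9000 → up 152.1450 (V=-0.1137), down 128.9610 (V=-23.2977). Price -4.3733; hedge Δ=1.0000, bond B=-149.2733.
  t=0,j=0: stock 138.0000 → up 144.9000 (V=-4.3733), down 122.8200 (V=-26.4533). Price -8.3464; hedge Δ=1.0000, bond B=-146.3464.
Root portfolio cost Δ·138+B reproduces V0=-8.3464.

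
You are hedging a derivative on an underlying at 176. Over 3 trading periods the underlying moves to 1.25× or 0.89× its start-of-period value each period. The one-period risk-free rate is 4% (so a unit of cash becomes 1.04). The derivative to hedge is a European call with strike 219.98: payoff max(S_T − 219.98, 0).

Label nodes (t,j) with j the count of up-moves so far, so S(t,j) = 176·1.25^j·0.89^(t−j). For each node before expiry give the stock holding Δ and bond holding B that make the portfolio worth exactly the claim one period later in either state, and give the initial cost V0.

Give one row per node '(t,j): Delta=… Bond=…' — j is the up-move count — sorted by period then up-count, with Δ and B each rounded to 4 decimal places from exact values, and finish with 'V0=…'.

No-arbitrage ⇒ martingale measure with p* = (R−d)/(u−d) = 0.4167.
At expiry t=3: V(3,0)=0.0000, V(3,1)=0.0000, V(3,2)=24.7700, V(3,3)=123.7700
  t=2,j=0: stock 139.4096 → up 174.2620 (V=0.0000), down 124.0745 (V=0.0000). Price 0.0000; hedge Δ=0.0000, bond B=0.0000.
  t=2,j=1: stock 195.8000 → up 244.7500 (V=24.7700), down 174.2620 (V=0.0000). Price 9.9239; hedge Δ=0.3514, bond B=-58.8817.
  t=2,j=2: stock 275.0000 → up 343.7500 (V=123.7700), down 244.7500 (V=24.7700). Price 63.4808; hedge Δ=1.0000, bond B=-211.5192.
  t=1,j=0: stock 156.6400 → up 195.8000 (V=9.9239), down 139.4096 (V=0.0000). Price 3.9759; hedge Δ=0.1760, bond B=-23.5904.
  t=1,j=1: stock 220.0000 → up 275.0000 (V=63.4808), down 195.8000 (V=9.9239). Price 30.9993; hedge Δ=0.6762, bond B=-117.7699.
  t=0,j=0: stock 176.0000 → up 220.0000 (V=30.9993), down 156.6400 (V=3.9759). Price 14.6497; hedge Δ=0.4265, bond B=-60.4152.
Check: Δ(0,0)·S0 + B(0,0) = 14.6497 = V0.

(0,0): Delta=0.4265 Bond=-60.4152
(1,0): Delta=0.1760 Bond=-23.5904
(1,1): Delta=0.6762 Bond=-117.7699
(2,0): Delta=0.0000 Bond=0.0000
(2,1): Delta=0.3514 Bond=-58.8817
(2,2): Delta=1.0000 Bond=-211.5192
V0=14.6497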